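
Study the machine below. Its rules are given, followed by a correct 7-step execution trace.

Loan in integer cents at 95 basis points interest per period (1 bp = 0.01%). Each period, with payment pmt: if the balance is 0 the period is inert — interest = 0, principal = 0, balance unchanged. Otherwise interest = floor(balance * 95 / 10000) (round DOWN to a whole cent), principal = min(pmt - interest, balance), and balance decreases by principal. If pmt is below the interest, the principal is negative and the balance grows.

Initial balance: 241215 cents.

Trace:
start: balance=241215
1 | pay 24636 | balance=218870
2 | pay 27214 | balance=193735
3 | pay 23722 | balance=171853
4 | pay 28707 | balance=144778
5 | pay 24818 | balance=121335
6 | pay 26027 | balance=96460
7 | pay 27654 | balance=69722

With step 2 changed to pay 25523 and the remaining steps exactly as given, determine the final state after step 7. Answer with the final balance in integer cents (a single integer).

(re-executing from step 2 with the substitution; state before step 2: balance=218870)
2 | pay 25523 | balance=195426
3 | pay 23722 | balance=173560
4 | pay 28707 | balance=146501
5 | pay 24818 | balance=123074
6 | pay 26027 | balance=98216
7 | pay 27654 | balance=71495

71495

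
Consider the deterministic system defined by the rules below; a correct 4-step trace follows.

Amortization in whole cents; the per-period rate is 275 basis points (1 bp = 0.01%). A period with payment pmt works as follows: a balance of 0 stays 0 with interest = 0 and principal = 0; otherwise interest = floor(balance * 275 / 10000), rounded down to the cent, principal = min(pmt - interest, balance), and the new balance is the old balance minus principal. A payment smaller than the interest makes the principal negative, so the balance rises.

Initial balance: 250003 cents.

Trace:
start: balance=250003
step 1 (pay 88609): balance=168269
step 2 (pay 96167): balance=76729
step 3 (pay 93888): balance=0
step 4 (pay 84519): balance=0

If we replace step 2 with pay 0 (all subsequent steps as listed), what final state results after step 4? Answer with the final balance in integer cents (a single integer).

1546

(re-executing from step 2 with the substitution; state before step 2: balance=168269)
step 2 (pay 0): balance=172896
step 3 (pay 93888): balance=83762
step 4 (pay 84519): balance=1546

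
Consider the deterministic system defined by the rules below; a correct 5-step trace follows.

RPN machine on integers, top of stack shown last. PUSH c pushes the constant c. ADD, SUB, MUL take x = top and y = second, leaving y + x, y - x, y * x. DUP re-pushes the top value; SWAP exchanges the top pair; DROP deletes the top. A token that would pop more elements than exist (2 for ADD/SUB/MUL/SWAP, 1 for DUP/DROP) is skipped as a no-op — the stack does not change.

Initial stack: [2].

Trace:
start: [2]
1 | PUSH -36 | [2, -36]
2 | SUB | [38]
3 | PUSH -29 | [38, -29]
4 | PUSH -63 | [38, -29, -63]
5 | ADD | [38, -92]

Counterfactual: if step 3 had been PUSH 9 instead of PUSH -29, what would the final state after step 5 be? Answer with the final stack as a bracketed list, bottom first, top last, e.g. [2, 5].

(re-executing from step 3 with the substitution; state before step 3: [38])
3 | PUSH 9 | [38, 9]
4 | PUSH -63 | [38, 9, -63]
5 | ADD | [38, -54]

[38, -54]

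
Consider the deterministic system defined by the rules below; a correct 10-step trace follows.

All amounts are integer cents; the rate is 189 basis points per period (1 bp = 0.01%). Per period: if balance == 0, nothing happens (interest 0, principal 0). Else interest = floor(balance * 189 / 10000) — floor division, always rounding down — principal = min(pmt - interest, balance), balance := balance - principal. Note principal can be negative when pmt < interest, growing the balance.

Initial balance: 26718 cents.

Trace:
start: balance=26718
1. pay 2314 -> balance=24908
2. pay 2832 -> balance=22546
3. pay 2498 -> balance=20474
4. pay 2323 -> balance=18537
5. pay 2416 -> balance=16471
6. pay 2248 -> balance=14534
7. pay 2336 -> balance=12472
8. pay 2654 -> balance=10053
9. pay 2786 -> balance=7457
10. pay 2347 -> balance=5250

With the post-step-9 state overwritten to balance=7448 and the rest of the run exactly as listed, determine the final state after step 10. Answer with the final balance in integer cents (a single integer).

state after step 9 := balance=7448
10. pay 2347 -> balance=5241

5241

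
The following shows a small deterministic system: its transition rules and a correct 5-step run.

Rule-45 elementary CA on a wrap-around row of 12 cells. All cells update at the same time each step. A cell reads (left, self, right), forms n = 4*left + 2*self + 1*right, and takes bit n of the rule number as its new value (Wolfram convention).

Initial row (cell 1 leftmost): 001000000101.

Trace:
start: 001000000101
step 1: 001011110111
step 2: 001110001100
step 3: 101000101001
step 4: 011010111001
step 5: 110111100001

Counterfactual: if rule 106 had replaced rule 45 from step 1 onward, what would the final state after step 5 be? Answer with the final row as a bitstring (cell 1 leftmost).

000010100100

(re-executing steps 1..5 under rule 106; state before step 1: 001000000101)
step 1: 010000001010
step 2: 100000010100
step 3: 000000101001
step 4: 000001010010
step 5: 000010100100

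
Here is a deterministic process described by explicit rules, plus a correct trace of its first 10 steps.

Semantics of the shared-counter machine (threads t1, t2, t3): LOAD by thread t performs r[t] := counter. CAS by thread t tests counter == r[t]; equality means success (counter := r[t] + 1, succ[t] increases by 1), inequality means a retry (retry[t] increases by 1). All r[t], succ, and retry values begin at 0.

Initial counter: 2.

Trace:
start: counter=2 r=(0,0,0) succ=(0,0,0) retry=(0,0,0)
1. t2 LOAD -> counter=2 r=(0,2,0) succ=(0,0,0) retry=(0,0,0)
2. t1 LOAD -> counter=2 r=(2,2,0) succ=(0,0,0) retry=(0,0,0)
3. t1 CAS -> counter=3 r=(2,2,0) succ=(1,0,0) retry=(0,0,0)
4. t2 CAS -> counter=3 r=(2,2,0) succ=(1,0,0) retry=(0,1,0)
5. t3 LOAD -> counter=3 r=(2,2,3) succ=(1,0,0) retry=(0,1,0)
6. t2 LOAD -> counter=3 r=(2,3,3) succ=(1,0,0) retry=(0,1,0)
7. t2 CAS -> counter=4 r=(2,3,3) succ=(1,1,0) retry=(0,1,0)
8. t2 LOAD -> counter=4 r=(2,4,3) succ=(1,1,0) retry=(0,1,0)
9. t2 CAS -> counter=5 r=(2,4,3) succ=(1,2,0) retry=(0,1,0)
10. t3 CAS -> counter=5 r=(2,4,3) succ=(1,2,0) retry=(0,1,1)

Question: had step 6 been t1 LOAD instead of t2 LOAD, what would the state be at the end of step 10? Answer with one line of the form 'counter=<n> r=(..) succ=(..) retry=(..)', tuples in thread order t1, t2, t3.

(re-executing from step 6 with the substitution; state before step 6: counter=3 r=(2,2,3) succ=(1,0,0) retry=(0,1,0))
6. t1 LOAD -> counter=3 r=(3,2,3) succ=(1,0,0) retry=(0,1,0)
7. t2 CAS -> counter=3 r=(3,2,3) succ=(1,0,0) retry=(0,2,0)
8. t2 LOAD -> counter=3 r=(3,3,3) succ=(1,0,0) retry=(0,2,0)
9. t2 CAS -> counter=4 r=(3,3,3) succ=(1,1,0) retry=(0,2,0)
10. t3 CAS -> counter=4 r=(3,3,3) succ=(1,1,0) retry=(0,2,1)

counter=4 r=(3,3,3) succ=(1,1,0) retry=(0,2,1)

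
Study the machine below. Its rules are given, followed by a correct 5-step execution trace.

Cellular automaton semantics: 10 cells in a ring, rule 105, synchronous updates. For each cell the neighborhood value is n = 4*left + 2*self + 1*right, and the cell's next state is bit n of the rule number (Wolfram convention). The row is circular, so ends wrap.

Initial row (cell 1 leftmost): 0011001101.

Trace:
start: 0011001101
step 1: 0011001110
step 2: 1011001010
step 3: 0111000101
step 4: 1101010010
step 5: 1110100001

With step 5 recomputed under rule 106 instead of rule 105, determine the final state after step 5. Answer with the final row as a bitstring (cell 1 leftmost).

1110100101

(re-executing step 5 under rule 106; state before step 5: 1101010010)
step 5: 1110100101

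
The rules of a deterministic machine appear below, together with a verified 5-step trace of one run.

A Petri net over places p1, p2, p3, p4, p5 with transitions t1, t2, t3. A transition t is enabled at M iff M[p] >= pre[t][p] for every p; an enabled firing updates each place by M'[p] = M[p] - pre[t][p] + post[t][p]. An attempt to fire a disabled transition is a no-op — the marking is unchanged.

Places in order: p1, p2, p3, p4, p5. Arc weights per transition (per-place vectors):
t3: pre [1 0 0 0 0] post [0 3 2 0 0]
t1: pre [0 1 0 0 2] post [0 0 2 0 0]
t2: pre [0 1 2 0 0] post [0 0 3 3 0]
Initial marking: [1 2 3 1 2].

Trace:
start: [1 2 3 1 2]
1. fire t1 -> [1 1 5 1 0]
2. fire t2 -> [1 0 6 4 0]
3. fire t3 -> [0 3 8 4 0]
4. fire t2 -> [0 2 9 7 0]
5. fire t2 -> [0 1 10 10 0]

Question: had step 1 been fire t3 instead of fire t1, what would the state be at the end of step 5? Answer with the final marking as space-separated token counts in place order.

(re-executing from step 1 with the substitution; state before step 1: [1 2 3 1 2])
1. fire t3 -> [0 5 5 1 2]
2. fire t2 -> [0 4 6 4 2]
3. fire t3 -> [0 4 6 4 2]
4. fire t2 -> [0 3 7 7 2]
5. fire t2 -> [0 2 8 10 2]

0 2 8 10 2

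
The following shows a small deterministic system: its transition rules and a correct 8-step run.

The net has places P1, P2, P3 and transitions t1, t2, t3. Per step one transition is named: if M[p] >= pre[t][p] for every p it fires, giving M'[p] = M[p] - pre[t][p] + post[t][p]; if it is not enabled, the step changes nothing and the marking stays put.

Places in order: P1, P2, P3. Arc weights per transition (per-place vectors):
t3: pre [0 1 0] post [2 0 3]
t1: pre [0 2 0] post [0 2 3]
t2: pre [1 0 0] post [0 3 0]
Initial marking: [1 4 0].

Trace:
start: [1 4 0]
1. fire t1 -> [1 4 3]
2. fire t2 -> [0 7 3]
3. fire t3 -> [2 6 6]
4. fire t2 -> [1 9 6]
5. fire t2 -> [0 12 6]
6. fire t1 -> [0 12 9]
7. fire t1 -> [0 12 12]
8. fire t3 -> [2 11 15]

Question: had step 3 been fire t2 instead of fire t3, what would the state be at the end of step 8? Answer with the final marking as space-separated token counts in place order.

2 6 12

(re-executing from step 3 with the substitution; state before step 3: [0 7 3])
3. fire t2 -> [0 7 3]
4. fire t2 -> [0 7 3]
5. fire t2 -> [0 7 3]
6. fire t1 -> [0 7 6]
7. fire t1 -> [0 7 9]
8. fire t3 -> [2 6 12]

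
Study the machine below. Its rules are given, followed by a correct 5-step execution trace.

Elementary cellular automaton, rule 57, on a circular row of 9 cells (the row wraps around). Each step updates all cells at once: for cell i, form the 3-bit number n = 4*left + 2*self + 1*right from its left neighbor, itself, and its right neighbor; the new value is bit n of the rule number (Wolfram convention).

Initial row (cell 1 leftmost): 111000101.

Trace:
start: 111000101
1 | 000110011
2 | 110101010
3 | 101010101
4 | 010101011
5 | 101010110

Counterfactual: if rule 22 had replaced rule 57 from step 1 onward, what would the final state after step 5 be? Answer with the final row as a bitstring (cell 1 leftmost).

(re-executing steps 1..5 under rule 22; state before step 1: 111000101)
1 | 000101100
2 | 001100010
3 | 010010111
4 | 011110000
5 | 100001000

100001000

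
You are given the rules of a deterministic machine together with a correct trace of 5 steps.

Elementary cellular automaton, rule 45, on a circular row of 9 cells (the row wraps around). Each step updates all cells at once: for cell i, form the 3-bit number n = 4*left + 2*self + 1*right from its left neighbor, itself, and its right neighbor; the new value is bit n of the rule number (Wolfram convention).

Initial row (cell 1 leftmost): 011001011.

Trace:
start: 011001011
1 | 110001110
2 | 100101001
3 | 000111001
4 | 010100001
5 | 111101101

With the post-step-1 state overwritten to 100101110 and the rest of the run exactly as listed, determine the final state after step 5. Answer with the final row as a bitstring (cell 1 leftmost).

state after step 1 := 100101110
2 | 100111001
3 | 000100001
4 | 010101101
5 | 111111011

111111011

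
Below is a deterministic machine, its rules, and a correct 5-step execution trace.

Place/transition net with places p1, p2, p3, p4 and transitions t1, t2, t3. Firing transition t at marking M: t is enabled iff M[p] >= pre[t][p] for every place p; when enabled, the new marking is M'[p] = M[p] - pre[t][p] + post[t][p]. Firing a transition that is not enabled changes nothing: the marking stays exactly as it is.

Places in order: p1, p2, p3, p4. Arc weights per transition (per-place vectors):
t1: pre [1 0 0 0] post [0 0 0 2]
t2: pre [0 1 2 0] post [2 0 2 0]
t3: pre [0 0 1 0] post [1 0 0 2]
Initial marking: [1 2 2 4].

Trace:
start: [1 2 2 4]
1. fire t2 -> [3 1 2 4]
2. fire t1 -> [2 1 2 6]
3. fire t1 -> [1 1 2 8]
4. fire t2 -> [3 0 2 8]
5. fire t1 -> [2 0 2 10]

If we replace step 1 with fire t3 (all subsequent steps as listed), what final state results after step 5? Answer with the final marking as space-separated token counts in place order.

0 2 1 10

(re-executing from step 1 with the substitution; state before step 1: [1 2 2 4])
1. fire t3 -> [2 2 1 6]
2. fire t1 -> [1 2 1 8]
3. fire t1 -> [0 2 1 10]
4. fire t2 -> [0 2 1 10]
5. fire t1 -> [0 2 1 10]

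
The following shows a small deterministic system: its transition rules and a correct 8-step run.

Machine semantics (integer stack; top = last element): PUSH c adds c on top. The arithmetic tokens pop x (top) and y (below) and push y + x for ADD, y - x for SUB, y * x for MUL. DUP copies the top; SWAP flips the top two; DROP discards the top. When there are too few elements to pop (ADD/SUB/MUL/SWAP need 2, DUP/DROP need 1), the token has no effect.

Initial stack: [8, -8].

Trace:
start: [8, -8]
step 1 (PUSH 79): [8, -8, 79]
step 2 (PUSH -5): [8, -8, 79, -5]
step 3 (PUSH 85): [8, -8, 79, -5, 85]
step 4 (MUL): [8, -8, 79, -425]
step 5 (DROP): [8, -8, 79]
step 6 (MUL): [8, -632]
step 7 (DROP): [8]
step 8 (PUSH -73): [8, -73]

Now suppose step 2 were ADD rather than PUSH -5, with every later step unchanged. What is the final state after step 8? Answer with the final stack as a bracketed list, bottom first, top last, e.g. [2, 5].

[-73]

(re-executing from step 2 with the substitution; state before step 2: [8, -8, 79])
step 2 (ADD): [8, 71]
step 3 (PUSH 85): [8, 71, 85]
step 4 (MUL): [8, 6035]
step 5 (DROP): [8]
step 6 (MUL): [8]
step 7 (DROP): []
step 8 (PUSH -73): [-73]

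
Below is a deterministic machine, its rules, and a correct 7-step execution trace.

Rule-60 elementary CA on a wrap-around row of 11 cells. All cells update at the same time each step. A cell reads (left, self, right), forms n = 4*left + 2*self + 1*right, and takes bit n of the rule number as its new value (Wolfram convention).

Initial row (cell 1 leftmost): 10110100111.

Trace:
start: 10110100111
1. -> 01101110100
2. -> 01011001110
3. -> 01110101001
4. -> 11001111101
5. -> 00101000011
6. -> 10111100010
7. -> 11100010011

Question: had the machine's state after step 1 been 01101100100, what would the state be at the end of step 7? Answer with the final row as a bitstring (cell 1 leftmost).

state after step 1 := 01101100100
2. -> 01011010110
3. -> 01110111101
4. -> 11001100011
5. -> 00101010010
6. -> 00111111011
7. -> 10100000110

10100000110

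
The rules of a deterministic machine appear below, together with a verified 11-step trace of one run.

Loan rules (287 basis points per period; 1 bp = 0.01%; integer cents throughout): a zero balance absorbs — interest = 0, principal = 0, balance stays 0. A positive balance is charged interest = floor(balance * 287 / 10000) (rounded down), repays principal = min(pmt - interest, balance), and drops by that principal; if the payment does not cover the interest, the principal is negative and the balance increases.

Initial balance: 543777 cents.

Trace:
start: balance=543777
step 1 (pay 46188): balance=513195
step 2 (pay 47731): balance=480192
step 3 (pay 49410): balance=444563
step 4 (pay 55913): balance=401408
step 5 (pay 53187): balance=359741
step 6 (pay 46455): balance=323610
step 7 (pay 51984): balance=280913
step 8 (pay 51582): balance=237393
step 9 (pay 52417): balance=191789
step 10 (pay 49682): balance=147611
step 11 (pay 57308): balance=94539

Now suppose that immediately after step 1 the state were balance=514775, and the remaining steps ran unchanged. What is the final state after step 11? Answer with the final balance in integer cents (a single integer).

state after step 1 := balance=514775
step 2 (pay 47731): balance=481818
step 3 (pay 49410): balance=446236
step 4 (pay 55913): balance=403129
step 5 (pay 53187): balance=361511
step 6 (pay 46455): balance=325431
step 7 (pay 51984): balance=282786
step 8 (pay 51582): balance=239319
step 9 (pay 52417): balance=193770
step 10 (pay 49682): balance=149649
step 11 (pay 57308): balance=96635

96635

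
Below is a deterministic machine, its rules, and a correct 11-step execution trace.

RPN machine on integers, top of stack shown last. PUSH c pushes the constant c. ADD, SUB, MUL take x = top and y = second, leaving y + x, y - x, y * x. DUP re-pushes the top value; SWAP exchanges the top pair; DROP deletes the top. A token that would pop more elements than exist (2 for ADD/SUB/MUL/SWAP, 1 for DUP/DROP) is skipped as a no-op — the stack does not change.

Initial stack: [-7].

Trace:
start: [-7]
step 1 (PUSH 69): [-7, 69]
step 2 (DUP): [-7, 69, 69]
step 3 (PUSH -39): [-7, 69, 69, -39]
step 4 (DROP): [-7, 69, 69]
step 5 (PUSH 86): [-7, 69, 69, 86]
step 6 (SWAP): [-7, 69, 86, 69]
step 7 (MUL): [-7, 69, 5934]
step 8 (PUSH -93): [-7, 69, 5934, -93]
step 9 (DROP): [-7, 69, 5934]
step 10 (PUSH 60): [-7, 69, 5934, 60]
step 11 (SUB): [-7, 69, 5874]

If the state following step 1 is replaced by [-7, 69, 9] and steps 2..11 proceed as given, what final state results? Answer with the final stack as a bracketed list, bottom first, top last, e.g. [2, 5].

state after step 1 := [-7, 69, 9]
step 2 (DUP): [-7, 69, 9, 9]
step 3 (PUSH -39): [-7, 69, 9, 9, -39]
step 4 (DROP): [-7, 69, 9, 9]
step 5 (PUSH 86): [-7, 69, 9, 9, 86]
step 6 (SWAP): [-7, 69, 9, 86, 9]
step 7 (MUL): [-7, 69, 9, 774]
step 8 (PUSH -93): [-7, 69, 9, 774, -93]
step 9 (DROP): [-7, 69, 9, 774]
step 10 (PUSH 60): [-7, 69, 9, 774, 60]
step 11 (SUB): [-7, 69, 9, 714]

[-7, 69, 9, 714]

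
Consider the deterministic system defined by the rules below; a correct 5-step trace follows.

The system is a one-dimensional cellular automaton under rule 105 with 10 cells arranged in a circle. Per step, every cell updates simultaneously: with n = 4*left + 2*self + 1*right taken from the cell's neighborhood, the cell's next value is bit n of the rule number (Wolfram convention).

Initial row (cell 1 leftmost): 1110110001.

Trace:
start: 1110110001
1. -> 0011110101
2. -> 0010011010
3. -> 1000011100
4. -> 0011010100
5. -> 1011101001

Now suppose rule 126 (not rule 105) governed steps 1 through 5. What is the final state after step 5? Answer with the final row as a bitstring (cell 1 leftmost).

1100000110

(re-executing steps 1..5 under rule 126; state before step 1: 1110110001)
1. -> 0011111011
2. -> 1110001111
3. -> 0011011000
4. -> 0111111100
5. -> 1100000110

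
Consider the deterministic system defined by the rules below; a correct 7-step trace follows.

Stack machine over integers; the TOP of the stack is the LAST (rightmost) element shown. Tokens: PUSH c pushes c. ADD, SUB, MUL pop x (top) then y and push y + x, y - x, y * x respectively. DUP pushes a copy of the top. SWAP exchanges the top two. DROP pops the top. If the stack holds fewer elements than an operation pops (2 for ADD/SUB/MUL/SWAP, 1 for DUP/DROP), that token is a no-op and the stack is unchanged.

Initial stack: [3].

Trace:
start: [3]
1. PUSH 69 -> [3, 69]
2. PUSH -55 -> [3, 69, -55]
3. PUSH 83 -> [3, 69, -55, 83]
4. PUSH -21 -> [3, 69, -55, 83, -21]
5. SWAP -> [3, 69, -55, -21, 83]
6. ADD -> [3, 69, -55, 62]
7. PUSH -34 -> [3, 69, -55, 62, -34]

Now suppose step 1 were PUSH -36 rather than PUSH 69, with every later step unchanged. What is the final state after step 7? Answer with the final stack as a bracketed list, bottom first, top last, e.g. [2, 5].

[3, -36, -55, 62, -34]

(re-executing from step 1 with the substitution; state before step 1: [3])
1. PUSH -36 -> [3, -36]
2. PUSH -55 -> [3, -36, -55]
3. PUSH 83 -> [3, -36, -55, 83]
4. PUSH -21 -> [3, -36, -55, 83, -21]
5. SWAP -> [3, -36, -55, -21, 83]
6. ADD -> [3, -36, -55, 62]
7. PUSH -34 -> [3, -36, -55, 62, -34]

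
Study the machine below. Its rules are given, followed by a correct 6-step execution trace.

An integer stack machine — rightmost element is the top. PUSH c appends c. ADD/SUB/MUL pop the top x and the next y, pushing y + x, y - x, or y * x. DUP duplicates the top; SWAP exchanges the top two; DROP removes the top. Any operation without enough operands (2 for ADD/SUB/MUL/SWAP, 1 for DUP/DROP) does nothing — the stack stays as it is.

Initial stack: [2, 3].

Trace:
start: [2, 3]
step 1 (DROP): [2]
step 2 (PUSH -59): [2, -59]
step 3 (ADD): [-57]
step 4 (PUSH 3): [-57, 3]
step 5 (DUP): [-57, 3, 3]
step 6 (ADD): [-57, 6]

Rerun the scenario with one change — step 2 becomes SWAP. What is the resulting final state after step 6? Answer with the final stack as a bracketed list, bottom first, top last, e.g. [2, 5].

[2, 6]

(re-executing from step 2 with the substitution; state before step 2: [2])
step 2 (SWAP): [2]
step 3 (ADD): [2]
step 4 (PUSH 3): [2, 3]
step 5 (DUP): [2, 3, 3]
step 6 (ADD): [2, 6]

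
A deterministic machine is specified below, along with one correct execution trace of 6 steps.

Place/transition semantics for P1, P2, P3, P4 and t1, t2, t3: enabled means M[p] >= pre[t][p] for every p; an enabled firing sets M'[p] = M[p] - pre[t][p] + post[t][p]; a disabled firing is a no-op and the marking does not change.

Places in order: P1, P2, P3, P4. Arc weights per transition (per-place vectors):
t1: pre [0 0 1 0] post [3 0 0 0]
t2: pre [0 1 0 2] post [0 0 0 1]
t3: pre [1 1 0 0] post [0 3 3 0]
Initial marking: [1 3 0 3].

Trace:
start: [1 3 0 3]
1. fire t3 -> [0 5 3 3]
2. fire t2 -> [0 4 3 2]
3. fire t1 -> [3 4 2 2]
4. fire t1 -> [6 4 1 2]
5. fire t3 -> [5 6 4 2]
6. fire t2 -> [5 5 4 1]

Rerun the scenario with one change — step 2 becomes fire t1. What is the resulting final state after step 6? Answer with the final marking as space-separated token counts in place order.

8 6 3 2

(re-executing from step 2 with the substitution; state before step 2: [0 5 3 3])
2. fire t1 -> [3 5 2 3]
3. fire t1 -> [6 5 1 3]
4. fire t1 -> [9 5 0 3]
5. fire t3 -> [8 7 3 3]
6. fire t2 -> [8 6 3 2]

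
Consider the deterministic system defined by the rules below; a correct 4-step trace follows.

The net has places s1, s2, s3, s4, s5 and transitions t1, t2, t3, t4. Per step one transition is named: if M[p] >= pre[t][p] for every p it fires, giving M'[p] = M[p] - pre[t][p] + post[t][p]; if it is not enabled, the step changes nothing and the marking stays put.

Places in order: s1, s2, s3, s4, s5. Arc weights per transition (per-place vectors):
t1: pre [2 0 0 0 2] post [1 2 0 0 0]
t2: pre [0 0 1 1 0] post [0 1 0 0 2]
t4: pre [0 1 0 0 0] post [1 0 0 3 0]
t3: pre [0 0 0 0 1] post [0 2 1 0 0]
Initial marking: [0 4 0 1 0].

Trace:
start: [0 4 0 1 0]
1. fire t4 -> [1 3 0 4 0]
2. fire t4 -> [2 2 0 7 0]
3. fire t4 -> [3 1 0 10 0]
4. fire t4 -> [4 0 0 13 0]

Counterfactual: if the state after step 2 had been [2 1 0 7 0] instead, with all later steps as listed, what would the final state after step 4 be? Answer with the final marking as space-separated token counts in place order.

3 0 0 10 0

state after step 2 := [2 1 0 7 0]
3. fire t4 -> [3 0 0 10 0]
4. fire t4 -> [3 0 0 10 0]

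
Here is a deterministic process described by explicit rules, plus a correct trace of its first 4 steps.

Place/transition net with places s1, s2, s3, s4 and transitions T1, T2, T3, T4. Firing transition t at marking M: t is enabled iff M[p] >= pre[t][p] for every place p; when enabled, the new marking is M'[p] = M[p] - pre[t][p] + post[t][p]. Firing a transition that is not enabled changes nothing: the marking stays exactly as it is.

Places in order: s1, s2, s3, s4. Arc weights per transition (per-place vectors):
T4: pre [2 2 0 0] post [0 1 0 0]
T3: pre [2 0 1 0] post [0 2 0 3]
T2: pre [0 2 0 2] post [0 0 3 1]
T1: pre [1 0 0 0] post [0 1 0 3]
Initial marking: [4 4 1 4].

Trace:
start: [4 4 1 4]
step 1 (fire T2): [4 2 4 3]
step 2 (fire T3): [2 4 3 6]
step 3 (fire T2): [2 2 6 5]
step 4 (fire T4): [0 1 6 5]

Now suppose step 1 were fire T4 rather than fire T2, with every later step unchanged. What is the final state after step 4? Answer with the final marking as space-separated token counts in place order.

0 3 3 6

(re-executing from step 1 with the substitution; state before step 1: [4 4 1 4])
step 1 (fire T4): [2 3 1 4]
step 2 (fire T3): [0 5 0 7]
step 3 (fire T2): [0 3 3 6]
step 4 (fire T4): [0 3 3 6]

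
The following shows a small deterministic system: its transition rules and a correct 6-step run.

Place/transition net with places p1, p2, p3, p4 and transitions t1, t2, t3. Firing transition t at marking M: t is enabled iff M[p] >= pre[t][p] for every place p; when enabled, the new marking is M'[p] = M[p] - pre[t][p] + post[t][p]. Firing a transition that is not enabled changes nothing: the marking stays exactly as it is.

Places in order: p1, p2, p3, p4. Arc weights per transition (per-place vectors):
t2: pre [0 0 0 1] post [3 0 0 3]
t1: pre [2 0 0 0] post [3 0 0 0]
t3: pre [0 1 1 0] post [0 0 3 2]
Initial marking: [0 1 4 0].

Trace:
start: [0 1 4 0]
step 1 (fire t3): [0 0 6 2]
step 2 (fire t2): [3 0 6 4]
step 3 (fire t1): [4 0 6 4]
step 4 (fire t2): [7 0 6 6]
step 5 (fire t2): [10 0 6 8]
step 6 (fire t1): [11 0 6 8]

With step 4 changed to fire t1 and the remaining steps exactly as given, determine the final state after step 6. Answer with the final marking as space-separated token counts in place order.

9 0 6 6

(re-executing from step 4 with the substitution; state before step 4: [4 0 6 4])
step 4 (fire t1): [5 0 6 4]
step 5 (fire t2): [8 0 6 6]
step 6 (fire t1): [9 0 6 6]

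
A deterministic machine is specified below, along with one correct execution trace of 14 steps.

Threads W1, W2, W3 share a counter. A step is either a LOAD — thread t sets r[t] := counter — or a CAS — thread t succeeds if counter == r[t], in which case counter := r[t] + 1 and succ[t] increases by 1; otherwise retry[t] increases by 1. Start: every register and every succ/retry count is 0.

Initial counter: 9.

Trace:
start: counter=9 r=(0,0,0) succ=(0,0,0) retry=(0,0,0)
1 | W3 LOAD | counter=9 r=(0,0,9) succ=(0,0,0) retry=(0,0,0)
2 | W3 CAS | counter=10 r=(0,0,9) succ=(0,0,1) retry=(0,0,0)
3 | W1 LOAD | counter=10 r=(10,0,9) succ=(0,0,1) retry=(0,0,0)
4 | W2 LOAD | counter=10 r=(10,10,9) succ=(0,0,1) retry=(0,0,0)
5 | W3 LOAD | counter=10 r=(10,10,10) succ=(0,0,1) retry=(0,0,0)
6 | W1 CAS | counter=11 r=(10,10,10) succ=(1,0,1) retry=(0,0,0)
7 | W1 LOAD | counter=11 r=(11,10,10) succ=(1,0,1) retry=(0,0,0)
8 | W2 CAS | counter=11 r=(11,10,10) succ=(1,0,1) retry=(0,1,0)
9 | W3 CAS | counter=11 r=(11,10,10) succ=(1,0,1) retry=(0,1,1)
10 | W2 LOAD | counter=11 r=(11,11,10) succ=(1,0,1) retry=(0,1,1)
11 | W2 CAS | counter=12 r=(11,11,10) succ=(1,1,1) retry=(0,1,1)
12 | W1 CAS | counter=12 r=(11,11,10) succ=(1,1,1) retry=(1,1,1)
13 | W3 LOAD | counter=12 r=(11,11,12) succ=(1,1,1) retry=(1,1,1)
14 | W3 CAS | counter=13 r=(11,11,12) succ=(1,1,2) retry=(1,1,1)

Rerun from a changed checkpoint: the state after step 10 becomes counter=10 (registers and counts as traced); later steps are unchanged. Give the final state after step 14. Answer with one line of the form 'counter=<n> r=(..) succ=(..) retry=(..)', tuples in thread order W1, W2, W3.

counter=11 r=(11,11,10) succ=(1,0,2) retry=(1,2,1)

state after step 10 := counter=10 r=(11,11,10) succ=(1,0,1) retry=(0,1,1)
11 | W2 CAS | counter=10 r=(11,11,10) succ=(1,0,1) retry=(0,2,1)
12 | W1 CAS | counter=10 r=(11,11,10) succ=(1,0,1) retry=(1,2,1)
13 | W3 LOAD | counter=10 r=(11,11,10) succ=(1,0,1) retry=(1,2,1)
14 | W3 CAS | counter=11 r=(11,11,10) succ=(1,0,2) retry=(1,2,1)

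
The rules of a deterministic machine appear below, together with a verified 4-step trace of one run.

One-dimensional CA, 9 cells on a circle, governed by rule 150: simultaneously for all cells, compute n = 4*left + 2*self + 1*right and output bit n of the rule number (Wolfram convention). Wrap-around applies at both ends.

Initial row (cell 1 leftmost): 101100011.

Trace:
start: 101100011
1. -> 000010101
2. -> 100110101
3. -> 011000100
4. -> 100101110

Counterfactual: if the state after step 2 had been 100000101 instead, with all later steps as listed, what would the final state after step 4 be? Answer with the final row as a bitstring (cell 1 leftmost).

111010010

state after step 2 := 100000101
3. -> 010001100
4. -> 111010010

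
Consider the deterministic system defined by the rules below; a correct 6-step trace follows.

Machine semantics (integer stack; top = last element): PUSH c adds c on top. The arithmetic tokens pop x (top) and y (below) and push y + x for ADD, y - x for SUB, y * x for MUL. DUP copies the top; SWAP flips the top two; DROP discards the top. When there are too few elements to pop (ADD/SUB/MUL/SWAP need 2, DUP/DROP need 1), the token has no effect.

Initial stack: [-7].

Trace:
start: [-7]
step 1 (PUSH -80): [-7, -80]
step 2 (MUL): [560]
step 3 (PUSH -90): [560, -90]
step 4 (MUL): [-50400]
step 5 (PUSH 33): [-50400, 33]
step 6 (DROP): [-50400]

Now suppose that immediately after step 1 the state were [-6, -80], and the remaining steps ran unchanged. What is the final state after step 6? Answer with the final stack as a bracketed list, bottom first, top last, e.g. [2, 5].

state after step 1 := [-6, -80]
step 2 (MUL): [480]
step 3 (PUSH -90): [480, -90]
step 4 (MUL): [-43200]
step 5 (PUSH 33): [-43200, 33]
step 6 (DROP): [-43200]

[-43200]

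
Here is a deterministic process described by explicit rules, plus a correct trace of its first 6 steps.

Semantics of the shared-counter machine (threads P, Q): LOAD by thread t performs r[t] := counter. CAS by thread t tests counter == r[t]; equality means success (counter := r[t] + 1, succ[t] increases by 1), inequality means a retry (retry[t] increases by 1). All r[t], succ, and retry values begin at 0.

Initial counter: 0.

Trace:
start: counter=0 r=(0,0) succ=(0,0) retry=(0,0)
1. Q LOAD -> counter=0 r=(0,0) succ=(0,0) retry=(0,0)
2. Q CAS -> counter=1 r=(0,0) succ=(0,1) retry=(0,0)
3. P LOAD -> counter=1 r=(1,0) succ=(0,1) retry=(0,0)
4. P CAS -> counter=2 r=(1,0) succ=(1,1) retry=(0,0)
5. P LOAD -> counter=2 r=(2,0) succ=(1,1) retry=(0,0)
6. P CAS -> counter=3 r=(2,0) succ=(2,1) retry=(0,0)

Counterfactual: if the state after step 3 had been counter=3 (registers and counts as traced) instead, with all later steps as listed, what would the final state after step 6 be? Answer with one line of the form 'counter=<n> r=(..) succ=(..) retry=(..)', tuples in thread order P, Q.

state after step 3 := counter=3 r=(1,0) succ=(0,1) retry=(0,0)
4. P CAS -> counter=3 r=(1,0) succ=(0,1) retry=(1,0)
5. P LOAD -> counter=3 r=(3,0) succ=(0,1) retry=(1,0)
6. P CAS -> counter=4 r=(3,0) succ=(1,1) retry=(1,0)

counter=4 r=(3,0) succ=(1,1) retry=(1,0)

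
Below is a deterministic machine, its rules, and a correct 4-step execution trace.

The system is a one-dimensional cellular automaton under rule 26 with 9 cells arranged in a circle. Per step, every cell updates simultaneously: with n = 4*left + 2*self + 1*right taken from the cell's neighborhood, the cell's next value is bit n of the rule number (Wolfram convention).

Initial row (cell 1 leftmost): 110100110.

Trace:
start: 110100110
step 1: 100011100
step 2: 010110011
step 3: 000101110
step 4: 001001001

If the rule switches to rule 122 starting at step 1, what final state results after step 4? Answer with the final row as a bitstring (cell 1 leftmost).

111111100

(re-executing steps 1..4 under rule 122; state before step 1: 110100110)
step 1: 111011111
step 2: 001110000
step 3: 011011000
step 4: 111111100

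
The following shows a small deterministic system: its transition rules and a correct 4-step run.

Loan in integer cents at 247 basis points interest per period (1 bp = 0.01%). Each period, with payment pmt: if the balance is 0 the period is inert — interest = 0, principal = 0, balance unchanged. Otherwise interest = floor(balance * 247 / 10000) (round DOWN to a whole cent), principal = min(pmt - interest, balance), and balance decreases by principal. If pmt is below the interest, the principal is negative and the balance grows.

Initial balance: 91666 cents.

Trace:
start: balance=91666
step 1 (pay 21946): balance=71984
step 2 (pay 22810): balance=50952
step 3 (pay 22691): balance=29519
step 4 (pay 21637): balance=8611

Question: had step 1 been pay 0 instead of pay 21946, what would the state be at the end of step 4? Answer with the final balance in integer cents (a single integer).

32223

(re-executing from step 1 with the substitution; state before step 1: balance=91666)
step 1 (pay 0): balance=93930
step 2 (pay 22810): balance=73440
step 3 (pay 22691): balance=52562
step 4 (pay 21637): balance=32223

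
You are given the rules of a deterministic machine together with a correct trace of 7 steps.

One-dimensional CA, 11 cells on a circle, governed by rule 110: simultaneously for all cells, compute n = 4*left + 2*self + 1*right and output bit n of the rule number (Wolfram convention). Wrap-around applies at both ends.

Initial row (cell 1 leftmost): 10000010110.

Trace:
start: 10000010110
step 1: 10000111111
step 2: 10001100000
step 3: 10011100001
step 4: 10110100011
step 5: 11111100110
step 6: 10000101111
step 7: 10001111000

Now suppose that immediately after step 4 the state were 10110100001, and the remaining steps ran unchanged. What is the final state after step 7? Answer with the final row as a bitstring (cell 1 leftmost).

00001101110

state after step 4 := 10110100001
step 5: 11111100011
step 6: 00000100110
step 7: 00001101110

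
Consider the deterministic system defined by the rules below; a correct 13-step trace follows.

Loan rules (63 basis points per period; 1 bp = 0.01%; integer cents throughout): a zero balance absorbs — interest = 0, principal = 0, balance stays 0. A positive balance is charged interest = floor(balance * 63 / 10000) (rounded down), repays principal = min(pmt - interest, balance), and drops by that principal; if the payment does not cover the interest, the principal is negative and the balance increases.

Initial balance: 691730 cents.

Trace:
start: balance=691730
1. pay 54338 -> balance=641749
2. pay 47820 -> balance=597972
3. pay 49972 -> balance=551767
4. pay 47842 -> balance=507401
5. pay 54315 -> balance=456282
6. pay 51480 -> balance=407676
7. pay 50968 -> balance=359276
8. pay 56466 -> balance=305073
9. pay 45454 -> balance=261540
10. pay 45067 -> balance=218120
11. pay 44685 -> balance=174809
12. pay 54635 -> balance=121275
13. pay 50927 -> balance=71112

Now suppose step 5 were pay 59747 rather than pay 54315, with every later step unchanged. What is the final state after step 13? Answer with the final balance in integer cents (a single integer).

(re-executing from step 5 with the substitution; state before step 5: balance=507401)
5. pay 59747 -> balance=450850
6. pay 51480 -> balance=402210
7. pay 50968 -> balance=353775
8. pay 56466 -> balance=299537
9. pay 45454 -> balance=255970
10. pay 45067 -> balance=212515
11. pay 44685 -> balance=169168
12. pay 54635 -> balance=115598
13. pay 50927 -> balance=65399

65399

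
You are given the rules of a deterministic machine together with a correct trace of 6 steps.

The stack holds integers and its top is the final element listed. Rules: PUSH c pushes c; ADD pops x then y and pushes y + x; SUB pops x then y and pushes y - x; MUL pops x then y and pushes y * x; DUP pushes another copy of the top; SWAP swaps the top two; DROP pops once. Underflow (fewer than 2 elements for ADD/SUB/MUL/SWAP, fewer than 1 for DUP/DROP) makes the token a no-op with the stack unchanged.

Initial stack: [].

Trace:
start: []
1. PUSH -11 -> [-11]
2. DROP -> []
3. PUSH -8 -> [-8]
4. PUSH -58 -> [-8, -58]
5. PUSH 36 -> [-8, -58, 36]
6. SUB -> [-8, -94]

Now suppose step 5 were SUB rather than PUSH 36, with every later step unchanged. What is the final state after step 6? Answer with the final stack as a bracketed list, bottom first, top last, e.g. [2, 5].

[50]

(re-executing from step 5 with the substitution; state before step 5: [-8, -58])
5. SUB -> [50]
6. SUB -> [50]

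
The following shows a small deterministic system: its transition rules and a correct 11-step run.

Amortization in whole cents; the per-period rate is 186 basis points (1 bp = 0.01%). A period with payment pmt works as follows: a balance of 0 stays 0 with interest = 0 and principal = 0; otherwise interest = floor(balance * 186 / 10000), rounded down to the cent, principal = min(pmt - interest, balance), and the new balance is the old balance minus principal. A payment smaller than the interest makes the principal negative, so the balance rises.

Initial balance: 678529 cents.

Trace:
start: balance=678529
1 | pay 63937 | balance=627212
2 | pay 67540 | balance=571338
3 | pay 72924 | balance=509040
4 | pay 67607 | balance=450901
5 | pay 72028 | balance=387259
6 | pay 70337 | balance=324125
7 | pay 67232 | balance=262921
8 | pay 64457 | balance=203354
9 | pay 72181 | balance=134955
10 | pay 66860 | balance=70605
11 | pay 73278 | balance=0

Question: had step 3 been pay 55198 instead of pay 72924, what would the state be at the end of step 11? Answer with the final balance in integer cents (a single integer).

19181

(re-executing from step 3 with the substitution; state before step 3: balance=571338)
3 | pay 55198 | balance=526766
4 | pay 67607 | balance=468956
5 | pay 72028 | balance=405650
6 | pay 70337 | balance=342858
7 | pay 67232 | balance=282003
8 | pay 64457 | balance=222791
9 | pay 72181 | balance=154753
10 | pay 66860 | balance=90771
11 | pay 73278 | balance=19181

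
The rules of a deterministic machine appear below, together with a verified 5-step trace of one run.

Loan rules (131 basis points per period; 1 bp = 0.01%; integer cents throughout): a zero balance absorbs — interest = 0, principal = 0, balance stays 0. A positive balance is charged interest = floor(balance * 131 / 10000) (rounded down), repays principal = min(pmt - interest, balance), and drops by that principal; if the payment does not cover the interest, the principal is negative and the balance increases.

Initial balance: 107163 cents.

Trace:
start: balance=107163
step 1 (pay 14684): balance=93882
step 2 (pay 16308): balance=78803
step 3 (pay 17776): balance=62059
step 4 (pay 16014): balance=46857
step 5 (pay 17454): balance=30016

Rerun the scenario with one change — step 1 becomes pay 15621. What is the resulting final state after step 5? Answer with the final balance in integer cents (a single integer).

29030

(re-executing from step 1 with the substitution; state before step 1: balance=107163)
step 1 (pay 15621): balance=92945
step 2 (pay 16308): balance=77854
step 3 (pay 17776): balance=61097
step 4 (pay 16014): balance=45883
step 5 (pay 17454): balance=29030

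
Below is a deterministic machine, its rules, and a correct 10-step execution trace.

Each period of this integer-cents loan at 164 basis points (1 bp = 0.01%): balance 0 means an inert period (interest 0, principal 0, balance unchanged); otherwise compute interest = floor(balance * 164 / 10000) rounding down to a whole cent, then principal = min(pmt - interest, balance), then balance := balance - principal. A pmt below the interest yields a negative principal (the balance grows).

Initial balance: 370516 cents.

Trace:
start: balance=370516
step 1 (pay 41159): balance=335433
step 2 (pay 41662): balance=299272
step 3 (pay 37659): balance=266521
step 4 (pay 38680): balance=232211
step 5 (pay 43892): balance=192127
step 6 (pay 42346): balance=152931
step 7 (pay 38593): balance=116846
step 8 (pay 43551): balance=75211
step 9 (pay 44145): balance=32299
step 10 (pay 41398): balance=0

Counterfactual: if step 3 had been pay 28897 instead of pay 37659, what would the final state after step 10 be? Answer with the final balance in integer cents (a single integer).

1249

(re-executing from step 3 with the substitution; state before step 3: balance=299272)
step 3 (pay 28897): balance=275283
step 4 (pay 38680): balance=241117
step 5 (pay 43892): balance=201179
step 6 (pay 42346): balance=162132
step 7 (pay 38593): balance=126197
step 8 (pay 43551): balance=84715
step 9 (pay 44145): balance=41959
step 10 (pay 41398): balance=1249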